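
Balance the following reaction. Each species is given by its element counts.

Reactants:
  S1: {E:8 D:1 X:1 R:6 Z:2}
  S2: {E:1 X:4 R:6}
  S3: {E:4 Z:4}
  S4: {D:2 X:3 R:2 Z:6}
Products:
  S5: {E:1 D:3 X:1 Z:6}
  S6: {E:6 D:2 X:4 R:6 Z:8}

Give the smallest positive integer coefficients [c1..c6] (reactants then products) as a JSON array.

E: 3·8+1·1+3·4+6·0 = 37 | 1·1+6·6 = 37
D: 3·1+1·0+3·0+6·2 = 15 | 1·3+6·2 = 15
X: 3·1+1·4+3·0+6·3 = 25 | 1·1+6·4 = 25
R: 3·6+1·6+3·0+6·2 = 36 | 1·0+6·6 = 36
Z: 3·2+1·0+3·4+6·6 = 54 | 1·6+6·8 = 54
gcd(3,1,3,6,1,6) = 1

Coefficients: [3, 1, 3, 6, 1, 6]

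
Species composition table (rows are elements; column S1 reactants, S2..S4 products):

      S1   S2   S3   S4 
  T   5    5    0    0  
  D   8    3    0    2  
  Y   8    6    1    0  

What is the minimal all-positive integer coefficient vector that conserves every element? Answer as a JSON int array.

Coefficients: [2, 2, 4, 5]

T: 2·5 = 10 | 2·5+4·0+5·0 = 10
D: 2·8 = 16 | 2·3+4·0+5·2 = 16
Y: 2·8 = 16 | 2·6+4·1+5·0 = 16
gcd(2,2,4,5) = 1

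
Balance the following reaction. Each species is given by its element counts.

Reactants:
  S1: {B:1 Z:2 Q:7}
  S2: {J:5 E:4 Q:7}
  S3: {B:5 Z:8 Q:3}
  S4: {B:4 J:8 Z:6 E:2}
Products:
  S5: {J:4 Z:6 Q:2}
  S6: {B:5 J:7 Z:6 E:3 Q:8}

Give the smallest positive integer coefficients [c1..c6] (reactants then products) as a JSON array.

Coefficients: [5, 2, 1, 5, 2, 6]

B: 5·1+2·0+1·5+5·4 = 30 | 2·0+6·5 = 30
J: 5·0+2·5+1·0+5·8 = 50 | 2·4+6·7 = 50
Z: 5·2+2·0+1·8+5·6 = 48 | 2·6+6·6 = 48
E: 5·0+2·4+1·0+5·2 = 18 | 2·0+6·3 = 18
Q: 5·7+2·7+1·3+5·0 = 52 | 2·2+6·8 = 52
gcd(5,2,1,5,2,6) = 1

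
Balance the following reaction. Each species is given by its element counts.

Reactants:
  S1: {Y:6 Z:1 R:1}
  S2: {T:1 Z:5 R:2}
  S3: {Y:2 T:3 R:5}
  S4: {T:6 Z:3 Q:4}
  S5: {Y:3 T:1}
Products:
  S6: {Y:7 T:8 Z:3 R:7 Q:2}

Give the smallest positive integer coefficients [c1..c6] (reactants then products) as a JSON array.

Coefficients: [1, 1, 5, 2, 4, 4]

Y: 1·6+1·0+5·2+2·0+4·3 = 28 | 4·7 = 28
T: 1·0+1·1+5·3+2·6+4·1 = 32 | 4·8 = 32
Z: 1·1+1·5+5·0+2·3+4·0 = 12 | 4·3 = 12
R: 1·1+1·2+5·5+2·0+4·0 = 28 | 4·7 = 28
Q: 1·0+1·0+5·0+2·4+4·0 = 8 | 4·2 = 8
gcd(1,1,5,2,4,4) = 1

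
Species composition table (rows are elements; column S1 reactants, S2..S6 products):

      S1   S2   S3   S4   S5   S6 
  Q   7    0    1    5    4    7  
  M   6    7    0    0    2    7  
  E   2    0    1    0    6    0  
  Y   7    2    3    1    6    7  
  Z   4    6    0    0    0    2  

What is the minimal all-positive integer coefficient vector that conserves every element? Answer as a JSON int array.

Q: 5·7 = 35 | 3·0+4·1+4·5+1·4+1·7 = 35
M: 5·6 = 30 | 3·7+4·0+4·0+1·2+1·7 = 30
E: 5·2 = 10 | 3·0+4·1+4·0+1·6+1·0 = 10
Y: 5·7 = 35 | 3·2+4·3+4·1+1·6+1·7 = 35
Z: 5·4 = 20 | 3·6+4·0+4·0+1·0+1·2 = 20
gcd(5,3,4,4,1,1) = 1

Coefficients: [5, 3, 4, 4, 1, 1]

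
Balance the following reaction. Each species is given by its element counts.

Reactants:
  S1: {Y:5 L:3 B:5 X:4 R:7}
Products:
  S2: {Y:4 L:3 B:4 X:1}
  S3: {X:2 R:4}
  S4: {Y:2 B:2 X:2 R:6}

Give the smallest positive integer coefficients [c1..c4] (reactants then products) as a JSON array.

Coefficients: [2, 2, 2, 1]

Y: 2·5 = 10 | 2·4+2·0+1·2 = 10
L: 2·3 = 6 | 2·3+2·0+1·0 = 6
B: 2·5 = 10 | 2·4+2·0+1·2 = 10
X: 2·4 = 8 | 2·1+2·2+1·2 = 8
R: 2·7 = 14 | 2·0+2·4+1·6 = 14
gcd(2,2,2,1) = 1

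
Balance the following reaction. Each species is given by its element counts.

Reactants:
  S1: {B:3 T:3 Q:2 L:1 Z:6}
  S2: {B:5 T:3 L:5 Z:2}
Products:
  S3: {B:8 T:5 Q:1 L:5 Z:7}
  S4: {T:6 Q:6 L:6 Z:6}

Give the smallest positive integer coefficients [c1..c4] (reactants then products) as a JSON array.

B: 6·3+6·5 = 48 | 6·8+1·0 = 48
T: 6·3+6·3 = 36 | 6·5+1·6 = 36
Q: 6·2+6·0 = 12 | 6·1+1·6 = 12
L: 6·1+6·5 = 36 | 6·5+1·6 = 36
Z: 6·6+6·2 = 48 | 6·7+1·6 = 48
gcd(6,6,6,1) = 1

Coefficients: [6, 6, 6, 1]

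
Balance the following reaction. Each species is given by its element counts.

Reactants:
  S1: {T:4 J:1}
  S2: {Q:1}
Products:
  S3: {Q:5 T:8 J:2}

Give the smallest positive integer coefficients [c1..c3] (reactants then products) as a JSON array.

Q: 2·0+5·1 = 5 | 1·5 = 5
T: 2·4+5·0 = 8 | 1·8 = 8
J: 2·1+5·0 = 2 | 1·2 = 2
gcd(2,5,1) = 1

Coefficients: [2, 5, 1]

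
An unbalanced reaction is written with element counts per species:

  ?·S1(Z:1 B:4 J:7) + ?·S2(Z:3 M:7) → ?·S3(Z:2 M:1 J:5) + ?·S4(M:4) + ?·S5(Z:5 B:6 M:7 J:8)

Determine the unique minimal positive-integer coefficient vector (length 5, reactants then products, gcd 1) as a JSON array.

Coefficients: [6, 6, 2, 3, 4]

Z: 6·1+6·3 = 24 | 2·2+3·0+4·5 = 24
B: 6·4+6·0 = 24 | 2·0+3·0+4·6 = 24
M: 6·0+6·7 = 42 | 2·1+3·4+4·7 = 42
J: 6·7+6·0 = 42 | 2·5+3·0+4·8 = 42
gcd(6,6,2,3,4) = 1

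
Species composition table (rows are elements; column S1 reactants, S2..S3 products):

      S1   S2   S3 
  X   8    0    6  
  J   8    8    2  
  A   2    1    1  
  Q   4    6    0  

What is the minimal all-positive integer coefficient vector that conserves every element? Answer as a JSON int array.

X: 3·8 = 24 | 2·0+4·6 = 24
J: 3·8 = 24 | 2·8+4·2 = 24
A: 3·2 = 6 | 2·1+4·1 = 6
Q: 3·4 = 12 | 2·6+4·0 = 12
gcd(3,2,4) = 1

Coefficients: [3, 2, 4]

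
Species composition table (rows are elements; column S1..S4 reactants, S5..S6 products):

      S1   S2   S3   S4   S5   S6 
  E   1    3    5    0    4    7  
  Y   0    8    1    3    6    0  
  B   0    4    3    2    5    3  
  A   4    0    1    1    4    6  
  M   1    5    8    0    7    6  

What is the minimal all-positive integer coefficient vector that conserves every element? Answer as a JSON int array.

E: 4·1+1·3+4·5+6·0 = 27 | 5·4+1·7 = 27
Y: 4·0+1·8+4·1+6·3 = 30 | 5·6+1·0 = 30
B: 4·0+1·4+4·3+6·2 = 28 | 5·5+1·3 = 28
A: 4·4+1·0+4·1+6·1 = 26 | 5·4+1·6 = 26
M: 4·1+1·5+4·8+6·0 = 41 | 5·7+1·6 = 41
gcd(4,1,4,6,5,1) = 1

Coefficients: [4, 1, 4, 6, 5, 1]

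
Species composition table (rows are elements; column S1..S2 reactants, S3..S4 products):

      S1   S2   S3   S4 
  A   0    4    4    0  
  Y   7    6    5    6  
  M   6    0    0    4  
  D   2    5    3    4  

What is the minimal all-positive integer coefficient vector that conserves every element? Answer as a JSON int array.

Coefficients: [2, 4, 4, 3]

A: 2·0+4·4 = 16 | 4·4+3·0 = 16
Y: 2·7+4·6 = 38 | 4·5+3·6 = 38
M: 2·6+4·0 = 12 | 4·0+3·4 = 12
D: 2·2+4·5 = 24 | 4·3+3·4 = 24
gcd(2,4,4,3) = 1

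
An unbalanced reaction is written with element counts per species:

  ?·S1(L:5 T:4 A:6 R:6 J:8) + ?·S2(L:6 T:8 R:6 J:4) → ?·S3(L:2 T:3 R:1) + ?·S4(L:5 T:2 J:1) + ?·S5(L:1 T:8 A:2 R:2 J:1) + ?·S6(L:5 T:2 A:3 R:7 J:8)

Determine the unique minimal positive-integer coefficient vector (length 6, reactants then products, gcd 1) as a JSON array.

L: 4·5+5·6 = 50 | 6·2+1·5+3·1+6·5 = 50
T: 4·4+5·8 = 56 | 6·3+1·2+3·8+6·2 = 56
A: 4·6+5·0 = 24 | 6·0+1·0+3·2+6·3 = 24
R: 4·6+5·6 = 54 | 6·1+1·0+3·2+6·7 = 54
J: 4·8+5·4 = 52 | 6·0+1·1+3·1+6·8 = 52
gcd(4,5,6,1,3,6) = 1

Coefficients: [4, 5, 6, 1, 3, 6]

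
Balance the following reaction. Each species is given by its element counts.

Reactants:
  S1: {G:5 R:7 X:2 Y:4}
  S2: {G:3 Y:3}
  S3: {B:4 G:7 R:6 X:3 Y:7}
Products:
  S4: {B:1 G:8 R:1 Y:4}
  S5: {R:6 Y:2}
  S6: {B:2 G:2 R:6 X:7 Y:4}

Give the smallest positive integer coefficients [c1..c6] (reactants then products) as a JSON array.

Coefficients: [6, 1, 3, 6, 6, 3]

B: 6·0+1·0+3·4 = 12 | 6·1+6·0+3·2 = 12
G: 6·5+1·3+3·7 = 54 | 6·8+6·0+3·2 = 54
R: 6·7+1·0+3·6 = 60 | 6·1+6·6+3·6 = 60
X: 6·2+1·0+3·3 = 21 | 6·0+6·0+3·7 = 21
Y: 6·4+1·3+3·7 = 48 | 6·4+6·2+3·4 = 48
gcd(6,1,3,6,6,3) = 1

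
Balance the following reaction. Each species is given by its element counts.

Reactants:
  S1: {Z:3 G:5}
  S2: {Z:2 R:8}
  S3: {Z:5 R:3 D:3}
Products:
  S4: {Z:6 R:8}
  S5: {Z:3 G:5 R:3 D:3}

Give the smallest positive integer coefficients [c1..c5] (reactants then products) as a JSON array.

Coefficients: [4, 5, 4, 5, 4]

Z: 4·3+5·2+4·5 = 42 | 5·6+4·3 = 42
G: 4·5+5·0+4·0 = 20 | 5·0+4·5 = 20
R: 4·0+5·8+4·3 = 52 | 5·8+4·3 = 52
D: 4·0+5·0+4·3 = 12 | 5·0+4·3 = 12
gcd(4,5,4,5,4) = 1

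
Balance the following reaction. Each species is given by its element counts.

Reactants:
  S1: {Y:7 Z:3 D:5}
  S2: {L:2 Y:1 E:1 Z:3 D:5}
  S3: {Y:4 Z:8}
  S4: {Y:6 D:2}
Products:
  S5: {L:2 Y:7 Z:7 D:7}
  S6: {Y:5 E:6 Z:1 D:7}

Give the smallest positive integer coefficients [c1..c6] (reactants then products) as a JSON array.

Coefficients: [3, 6, 2, 2, 6, 1]

L: 3·0+6·2+2·0+2·0 = 12 | 6·2+1·0 = 12
Y: 3·7+6·1+2·4+2·6 = 47 | 6·7+1·5 = 47
E: 3·0+6·1+2·0+2·0 = 6 | 6·0+1·6 = 6
Z: 3·3+6·3+2·8+2·0 = 43 | 6·7+1·1 = 43
D: 3·5+6·5+2·0+2·2 = 49 | 6·7+1·7 = 49
gcd(3,6,2,2,6,1) = 1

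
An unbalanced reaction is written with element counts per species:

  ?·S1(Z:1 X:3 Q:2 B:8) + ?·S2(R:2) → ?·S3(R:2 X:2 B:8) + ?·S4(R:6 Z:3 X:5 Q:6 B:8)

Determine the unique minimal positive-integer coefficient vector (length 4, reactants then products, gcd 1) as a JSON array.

Coefficients: [3, 5, 2, 1]

R: 3·0+5·2 = 10 | 2·2+1·6 = 10
Z: 3·1+5·0 = 3 | 2·0+1·3 = 3
X: 3·3+5·0 = 9 | 2·2+1·5 = 9
Q: 3·2+5·0 = 6 | 2·0+1·6 = 6
B: 3·8+5·0 = 24 | 2·8+1·8 = 24
gcd(3,5,2,1) = 1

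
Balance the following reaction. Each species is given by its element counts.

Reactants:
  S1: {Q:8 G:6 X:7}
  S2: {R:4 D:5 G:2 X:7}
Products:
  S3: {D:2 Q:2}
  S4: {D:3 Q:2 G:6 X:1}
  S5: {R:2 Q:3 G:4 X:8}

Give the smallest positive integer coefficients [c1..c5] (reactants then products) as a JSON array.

R: 4·0+3·4 = 12 | 6·0+1·0+6·2 = 12
D: 4·0+3·5 = 15 | 6·2+1·3+6·0 = 15
Q: 4·8+3·0 = 32 | 6·2+1·2+6·3 = 32
G: 4·6+3·2 = 30 | 6·0+1·6+6·4 = 30
X: 4·7+3·7 = 49 | 6·0+1·1+6·8 = 49
gcd(4,3,6,1,6) = 1

Coefficients: [4, 3, 6, 1, 6]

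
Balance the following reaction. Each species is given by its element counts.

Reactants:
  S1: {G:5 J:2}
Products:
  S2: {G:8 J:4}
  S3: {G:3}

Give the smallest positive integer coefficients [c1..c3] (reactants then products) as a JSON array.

G: 6·5 = 30 | 3·8+2·3 = 30
J: 6·2 = 12 | 3·4+2·0 = 12
gcd(6,3,2) = 1

Coefficients: [6, 3, 2]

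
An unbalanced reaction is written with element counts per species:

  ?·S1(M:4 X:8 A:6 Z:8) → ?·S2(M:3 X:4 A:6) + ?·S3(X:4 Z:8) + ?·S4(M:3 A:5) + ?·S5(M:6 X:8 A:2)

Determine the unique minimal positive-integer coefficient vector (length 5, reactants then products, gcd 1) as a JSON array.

M: 6·4 = 24 | 4·3+6·0+2·3+1·6 = 24
X: 6·8 = 48 | 4·4+6·4+2·0+1·8 = 48
A: 6·6 = 36 | 4·6+6·0+2·5+1·2 = 36
Z: 6·8 = 48 | 4·0+6·8+2·0+1·0 = 48
gcd(6,4,6,2,1) = 1

Coefficients: [6, 4, 6, 2, 1]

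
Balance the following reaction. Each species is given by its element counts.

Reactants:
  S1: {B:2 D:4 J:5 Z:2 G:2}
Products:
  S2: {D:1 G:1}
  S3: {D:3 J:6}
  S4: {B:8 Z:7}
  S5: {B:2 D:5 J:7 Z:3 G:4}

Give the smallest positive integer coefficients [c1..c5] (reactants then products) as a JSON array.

Coefficients: [5, 6, 3, 1, 1]

B: 5·2 = 10 | 6·0+3·0+1·8+1·2 = 10
D: 5·4 = 20 | 6·1+3·3+1·0+1·5 = 20
J: 5·5 = 25 | 6·0+3·6+1·0+1·7 = 25
Z: 5·2 = 10 | 6·0+3·0+1·7+1·3 = 10
G: 5·2 = 10 | 6·1+3·0+1·0+1·4 = 10
gcd(5,6,3,1,1) = 1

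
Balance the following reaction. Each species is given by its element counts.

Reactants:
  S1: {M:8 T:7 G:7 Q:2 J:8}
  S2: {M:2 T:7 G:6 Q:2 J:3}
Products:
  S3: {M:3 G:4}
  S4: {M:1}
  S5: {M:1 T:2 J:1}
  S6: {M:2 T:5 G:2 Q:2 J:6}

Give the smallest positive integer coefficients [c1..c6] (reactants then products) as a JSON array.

M: 4·8+1·2 = 34 | 6·3+1·1+5·1+5·2 = 34
T: 4·7+1·7 = 35 | 6·0+1·0+5·2+5·5 = 35
G: 4·7+1·6 = 34 | 6·4+1·0+5·0+5·2 = 34
Q: 4·2+1·2 = 10 | 6·0+1·0+5·0+5·2 = 10
J: 4·8+1·3 = 35 | 6·0+1·0+5·1+5·6 = 35
gcd(4,1,6,1,5,5) = 1

Coefficients: [4, 1, 6, 1, 5, 5]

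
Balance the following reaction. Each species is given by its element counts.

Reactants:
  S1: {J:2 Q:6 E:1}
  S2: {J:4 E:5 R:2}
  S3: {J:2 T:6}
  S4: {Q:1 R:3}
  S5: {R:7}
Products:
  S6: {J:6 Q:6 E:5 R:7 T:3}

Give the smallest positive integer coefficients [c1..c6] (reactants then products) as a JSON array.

Coefficients: [5, 5, 3, 6, 2, 6]

J: 5·2+5·4+3·2+6·0+2·0 = 36 | 6·6 = 36
Q: 5·6+5·0+3·0+6·1+2·0 = 36 | 6·6 = 36
E: 5·1+5·5+3·0+6·0+2·0 = 30 | 6·5 = 30
R: 5·0+5·2+3·0+6·3+2·7 = 42 | 6·7 = 42
T: 5·0+5·0+3·6+6·0+2·0 = 18 | 6·3 = 18
gcd(5,5,3,6,2,6) = 1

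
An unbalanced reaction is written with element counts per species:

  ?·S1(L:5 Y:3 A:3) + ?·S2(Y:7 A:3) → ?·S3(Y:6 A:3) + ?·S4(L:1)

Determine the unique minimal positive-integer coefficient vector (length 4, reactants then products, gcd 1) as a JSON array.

Coefficients: [1, 3, 4, 5]

L: 1·5+3·0 = 5 | 4·0+5·1 = 5
Y: 1·3+3·7 = 24 | 4·6+5·0 = 24
A: 1·3+3·3 = 12 | 4·3+5·0 = 12
gcd(1,3,4,5) = 1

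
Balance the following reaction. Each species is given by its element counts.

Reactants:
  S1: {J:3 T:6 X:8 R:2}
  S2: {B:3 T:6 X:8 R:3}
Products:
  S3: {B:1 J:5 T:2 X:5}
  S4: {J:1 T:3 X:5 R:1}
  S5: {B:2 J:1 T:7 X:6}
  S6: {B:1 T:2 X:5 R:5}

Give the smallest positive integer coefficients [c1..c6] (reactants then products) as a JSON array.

Coefficients: [5, 5, 1, 5, 5, 4]

B: 5·0+5·3 = 15 | 1·1+5·0+5·2+4·1 = 15
J: 5·3+5·0 = 15 | 1·5+5·1+5·1+4·0 = 15
T: 5·6+5·6 = 60 | 1·2+5·3+5·7+4·2 = 60
X: 5·8+5·8 = 80 | 1·5+5·5+5·6+4·5 = 80
R: 5·2+5·3 = 25 | 1·0+5·1+5·0+4·5 = 25
gcd(5,5,1,5,5,4) = 1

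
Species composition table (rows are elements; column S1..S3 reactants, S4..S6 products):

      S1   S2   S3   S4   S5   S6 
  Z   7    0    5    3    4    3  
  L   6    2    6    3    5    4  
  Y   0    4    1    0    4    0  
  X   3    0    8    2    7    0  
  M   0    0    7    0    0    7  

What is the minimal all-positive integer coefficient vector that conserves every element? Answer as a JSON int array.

Z: 3·7+4·0+4·5 = 41 | 3·3+5·4+4·3 = 41
L: 3·6+4·2+4·6 = 50 | 3·3+5·5+4·4 = 50
Y: 3·0+4·4+4·1 = 20 | 3·0+5·4+4·0 = 20
X: 3·3+4·0+4·8 = 41 | 3·2+5·7+4·0 = 41
M: 3·0+4·0+4·7 = 28 | 3·0+5·0+4·7 = 28
gcd(3,4,4,3,5,4) = 1

Coefficients: [3, 4, 4, 3, 5, 4]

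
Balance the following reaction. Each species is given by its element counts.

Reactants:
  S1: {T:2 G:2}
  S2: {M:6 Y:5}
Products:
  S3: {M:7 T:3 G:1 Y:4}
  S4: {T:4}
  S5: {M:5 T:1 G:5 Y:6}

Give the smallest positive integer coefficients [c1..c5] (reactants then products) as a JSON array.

M: 6·0+4·6 = 24 | 2·7+1·0+2·5 = 24
T: 6·2+4·0 = 12 | 2·3+1·4+2·1 = 12
G: 6·2+4·0 = 12 | 2·1+1·0+2·5 = 12
Y: 6·0+4·5 = 20 | 2·4+1·0+2·6 = 20
gcd(6,4,2,1,2) = 1

Coefficients: [6, 4, 2, 1, 2]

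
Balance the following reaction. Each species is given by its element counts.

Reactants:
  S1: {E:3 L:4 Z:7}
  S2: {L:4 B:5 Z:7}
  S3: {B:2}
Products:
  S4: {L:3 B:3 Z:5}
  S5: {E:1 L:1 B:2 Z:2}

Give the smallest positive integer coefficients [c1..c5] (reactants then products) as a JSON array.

Coefficients: [2, 4, 5, 6, 6]

E: 2·3+4·0+5·0 = 6 | 6·0+6·1 = 6
L: 2·4+4·4+5·0 = 24 | 6·3+6·1 = 24
B: 2·0+4·5+5·2 = 30 | 6·3+6·2 = 30
Z: 2·7+4·7+5·0 = 42 | 6·5+6·2 = 42
gcd(2,4,5,6,6) = 1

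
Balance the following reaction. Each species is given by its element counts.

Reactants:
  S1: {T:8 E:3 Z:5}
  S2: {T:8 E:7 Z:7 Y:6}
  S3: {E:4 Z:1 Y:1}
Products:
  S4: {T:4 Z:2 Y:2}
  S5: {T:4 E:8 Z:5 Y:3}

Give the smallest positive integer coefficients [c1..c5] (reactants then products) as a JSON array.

T: 1·8+3·8+2·0 = 32 | 4·4+4·4 = 32
E: 1·3+3·7+2·4 = 32 | 4·0+4·8 = 32
Z: 1·5+3·7+2·1 = 28 | 4·2+4·5 = 28
Y: 1·0+3·6+2·1 = 20 | 4·2+4·3 = 20
gcd(1,3,2,4,4) = 1

Coefficients: [1, 3, 2, 4, 4]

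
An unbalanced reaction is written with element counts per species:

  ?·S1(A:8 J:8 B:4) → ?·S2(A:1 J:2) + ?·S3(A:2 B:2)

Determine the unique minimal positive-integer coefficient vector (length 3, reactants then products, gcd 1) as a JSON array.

A: 1·8 = 8 | 4·1+2·2 = 8
J: 1·8 = 8 | 4·2+2·0 = 8
B: 1·4 = 4 | 4·0+2·2 = 4
gcd(1,4,2) = 1

Coefficients: [1, 4, 2]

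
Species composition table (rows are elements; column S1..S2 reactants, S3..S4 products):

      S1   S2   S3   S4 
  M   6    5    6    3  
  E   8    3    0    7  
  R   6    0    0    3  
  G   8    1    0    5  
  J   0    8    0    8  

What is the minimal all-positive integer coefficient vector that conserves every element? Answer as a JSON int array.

M: 3·6+6·5 = 48 | 5·6+6·3 = 48
E: 3·8+6·3 = 42 | 5·0+6·7 = 42
R: 3·6+6·0 = 18 | 5·0+6·3 = 18
G: 3·8+6·1 = 30 | 5·0+6·5 = 30
J: 3·0+6·8 = 48 | 5·0+6·8 = 48
gcd(3,6,5,6) = 1

Coefficients: [3, 6, 5, 6]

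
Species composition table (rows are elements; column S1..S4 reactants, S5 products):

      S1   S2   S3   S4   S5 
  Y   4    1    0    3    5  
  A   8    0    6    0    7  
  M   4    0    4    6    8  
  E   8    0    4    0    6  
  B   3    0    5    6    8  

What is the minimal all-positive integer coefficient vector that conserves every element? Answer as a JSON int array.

Y: 3·4+6·1+3·0+4·3 = 30 | 6·5 = 30
A: 3·8+6·0+3·6+4·0 = 42 | 6·7 = 42
M: 3·4+6·0+3·4+4·6 = 48 | 6·8 = 48
E: 3·8+6·0+3·4+4·0 = 36 | 6·6 = 36
B: 3·3+6·0+3·5+4·6 = 48 | 6·8 = 48
gcd(3,6,3,4,6) = 1

Coefficients: [3, 6, 3, 4, 6]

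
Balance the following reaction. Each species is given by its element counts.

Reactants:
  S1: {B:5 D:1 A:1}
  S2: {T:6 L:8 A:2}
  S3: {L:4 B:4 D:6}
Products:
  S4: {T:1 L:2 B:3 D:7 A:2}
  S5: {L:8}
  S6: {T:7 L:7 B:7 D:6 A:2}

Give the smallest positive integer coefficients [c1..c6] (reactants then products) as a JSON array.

T: 2·0+5·6+6·0 = 30 | 2·1+4·0+4·7 = 30
L: 2·0+5·8+6·4 = 64 | 2·2+4·8+4·7 = 64
B: 2·5+5·0+6·4 = 34 | 2·3+4·0+4·7 = 34
D: 2·1+5·0+6·6 = 38 | 2·7+4·0+4·6 = 38
A: 2·1+5·2+6·0 = 12 | 2·2+4·0+4·2 = 12
gcd(2,5,6,2,4,4) = 1

Coefficients: [2, 5, 6, 2, 4, 4]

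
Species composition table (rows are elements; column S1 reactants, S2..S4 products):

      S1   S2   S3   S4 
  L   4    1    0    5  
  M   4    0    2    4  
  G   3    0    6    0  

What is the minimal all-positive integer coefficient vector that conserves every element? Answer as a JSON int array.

L: 4·4 = 16 | 1·1+2·0+3·5 = 16
M: 4·4 = 16 | 1·0+2·2+3·4 = 16
G: 4·3 = 12 | 1·0+2·6+3·0 = 12
gcd(4,1,2,3) = 1

Coefficients: [4, 1, 2, 3]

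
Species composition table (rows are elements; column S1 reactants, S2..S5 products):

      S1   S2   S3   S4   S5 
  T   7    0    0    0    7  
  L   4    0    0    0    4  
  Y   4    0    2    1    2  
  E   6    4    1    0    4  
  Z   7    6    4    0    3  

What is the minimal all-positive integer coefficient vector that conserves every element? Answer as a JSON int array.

Coefficients: [5, 2, 2, 6, 5]

T: 5·7 = 35 | 2·0+2·0+6·0+5·7 = 35
L: 5·4 = 20 | 2·0+2·0+6·0+5·4 = 20
Y: 5·4 = 20 | 2·0+2·2+6·1+5·2 = 20
E: 5·6 = 30 | 2·4+2·1+6·0+5·4 = 30
Z: 5·7 = 35 | 2·6+2·4+6·0+5·3 = 35
gcd(5,2,2,6,5) = 1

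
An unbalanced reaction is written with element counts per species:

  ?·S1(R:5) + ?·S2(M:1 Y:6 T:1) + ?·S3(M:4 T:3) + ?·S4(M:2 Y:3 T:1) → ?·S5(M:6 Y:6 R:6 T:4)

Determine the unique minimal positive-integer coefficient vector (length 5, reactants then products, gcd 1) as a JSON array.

Coefficients: [6, 2, 4, 6, 5]

M: 6·0+2·1+4·4+6·2 = 30 | 5·6 = 30
Y: 6·0+2·6+4·0+6·3 = 30 | 5·6 = 30
R: 6·5+2·0+4·0+6·0 = 30 | 5·6 = 30
T: 6·0+2·1+4·3+6·1 = 20 | 5·4 = 20
gcd(6,2,4,6,5) = 1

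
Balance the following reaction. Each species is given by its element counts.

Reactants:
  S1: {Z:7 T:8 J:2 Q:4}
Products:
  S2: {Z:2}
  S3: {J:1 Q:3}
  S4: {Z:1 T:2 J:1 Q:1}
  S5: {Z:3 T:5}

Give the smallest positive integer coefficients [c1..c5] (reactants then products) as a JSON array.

Z: 5·7 = 35 | 6·2+5·0+5·1+6·3 = 35
T: 5·8 = 40 | 6·0+5·0+5·2+6·5 = 40
J: 5·2 = 10 | 6·0+5·1+5·1+6·0 = 10
Q: 5·4 = 20 | 6·0+5·3+5·1+6·0 = 20
gcd(5,6,5,5,6) = 1

Coefficients: [5, 6, 5, 5, 6]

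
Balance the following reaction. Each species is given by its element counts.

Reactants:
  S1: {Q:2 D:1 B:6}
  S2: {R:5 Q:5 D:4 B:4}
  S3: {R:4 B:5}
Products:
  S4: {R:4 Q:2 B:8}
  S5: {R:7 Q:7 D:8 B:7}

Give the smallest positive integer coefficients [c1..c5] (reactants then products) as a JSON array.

Coefficients: [4, 5, 5, 6, 3]

R: 4·0+5·5+5·4 = 45 | 6·4+3·7 = 45
Q: 4·2+5·5+5·0 = 33 | 6·2+3·7 = 33
D: 4·1+5·4+5·0 = 24 | 6·0+3·8 = 24
B: 4·6+5·4+5·5 = 69 | 6·8+3·7 = 69
gcd(4,5,5,6,3) = 1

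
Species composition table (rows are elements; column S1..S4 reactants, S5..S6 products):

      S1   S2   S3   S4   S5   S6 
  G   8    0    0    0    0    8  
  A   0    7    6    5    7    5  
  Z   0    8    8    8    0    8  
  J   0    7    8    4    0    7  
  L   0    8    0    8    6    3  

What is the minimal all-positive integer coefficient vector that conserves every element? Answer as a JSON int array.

Coefficients: [6, 2, 3, 1, 1, 6]

G: 6·8+2·0+3·0+1·0 = 48 | 1·0+6·8 = 48
A: 6·0+2·7+3·6+1·5 = 37 | 1·7+6·5 = 37
Z: 6·0+2·8+3·8+1·8 = 48 | 1·0+6·8 = 48
J: 6·0+2·7+3·8+1·4 = 42 | 1·0+6·7 = 42
L: 6·0+2·8+3·0+1·8 = 24 | 1·6+6·3 = 24
gcd(6,2,3,1,1,6) = 1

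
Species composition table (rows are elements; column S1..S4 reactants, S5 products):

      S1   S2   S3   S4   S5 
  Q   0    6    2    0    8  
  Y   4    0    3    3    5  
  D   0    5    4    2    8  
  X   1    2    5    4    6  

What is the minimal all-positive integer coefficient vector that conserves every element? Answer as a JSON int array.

Q: 4·0+6·6+2·2+1·0 = 40 | 5·8 = 40
Y: 4·4+6·0+2·3+1·3 = 25 | 5·5 = 25
D: 4·0+6·5+2·4+1·2 = 40 | 5·8 = 40
X: 4·1+6·2+2·5+1·4 = 30 | 5·6 = 30
gcd(4,6,2,1,5) = 1

Coefficients: [4, 6, 2, 1, 5]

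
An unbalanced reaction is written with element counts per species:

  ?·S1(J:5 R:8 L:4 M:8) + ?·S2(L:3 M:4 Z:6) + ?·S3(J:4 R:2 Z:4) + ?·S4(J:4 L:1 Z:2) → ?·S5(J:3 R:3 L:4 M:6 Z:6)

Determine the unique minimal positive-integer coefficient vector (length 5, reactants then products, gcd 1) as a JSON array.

J: 2·5+5·0+1·4+1·4 = 18 | 6·3 = 18
R: 2·8+5·0+1·2+1·0 = 18 | 6·3 = 18
L: 2·4+5·3+1·0+1·1 = 24 | 6·4 = 24
M: 2·8+5·4+1·0+1·0 = 36 | 6·6 = 36
Z: 2·0+5·6+1·4+1·2 = 36 | 6·6 = 36
gcd(2,5,1,1,6) = 1

Coefficients: [2, 5, 1, 1, 6]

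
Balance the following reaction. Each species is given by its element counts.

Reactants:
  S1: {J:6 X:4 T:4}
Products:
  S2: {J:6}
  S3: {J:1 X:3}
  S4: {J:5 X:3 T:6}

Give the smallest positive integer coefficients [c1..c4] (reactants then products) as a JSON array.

J: 3·6 = 18 | 1·6+2·1+2·5 = 18
X: 3·4 = 12 | 1·0+2·3+2·3 = 12
T: 3·4 = 12 | 1·0+2·0+2·6 = 12
gcd(3,1,2,2) = 1

Coefficients: [3, 1, 2, 2]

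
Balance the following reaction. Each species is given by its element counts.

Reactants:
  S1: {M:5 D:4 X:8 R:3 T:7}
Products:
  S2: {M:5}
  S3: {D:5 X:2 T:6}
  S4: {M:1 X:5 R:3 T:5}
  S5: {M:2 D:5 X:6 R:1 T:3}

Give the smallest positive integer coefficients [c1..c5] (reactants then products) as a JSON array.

M: 5·5 = 25 | 3·5+1·0+4·1+3·2 = 25
D: 5·4 = 20 | 3·0+1·5+4·0+3·5 = 20
X: 5·8 = 40 | 3·0+1·2+4·5+3·6 = 40
R: 5·3 = 15 | 3·0+1·0+4·3+3·1 = 15
T: 5·7 = 35 | 3·0+1·6+4·5+3·3 = 35
gcd(5,3,1,4,3) = 1

Coefficients: [5, 3, 1, 4, 3]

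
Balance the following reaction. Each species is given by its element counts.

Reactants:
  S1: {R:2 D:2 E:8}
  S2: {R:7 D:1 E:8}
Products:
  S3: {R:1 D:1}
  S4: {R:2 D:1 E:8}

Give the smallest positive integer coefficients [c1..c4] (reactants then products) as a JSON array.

R: 5·2+1·7 = 17 | 5·1+6·2 = 17
D: 5·2+1·1 = 11 | 5·1+6·1 = 11
E: 5·8+1·8 = 48 | 5·0+6·8 = 48
gcd(5,1,5,6) = 1

Coefficients: [5, 1, 5, 6]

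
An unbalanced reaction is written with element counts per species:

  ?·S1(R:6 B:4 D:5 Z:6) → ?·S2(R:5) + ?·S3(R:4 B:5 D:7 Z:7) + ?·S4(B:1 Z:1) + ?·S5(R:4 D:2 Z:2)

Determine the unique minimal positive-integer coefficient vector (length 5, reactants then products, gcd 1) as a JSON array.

Coefficients: [5, 2, 3, 5, 2]

R: 5·6 = 30 | 2·5+3·4+5·0+2·4 = 30
B: 5·4 = 20 | 2·0+3·5+5·1+2·0 = 20
D: 5·5 = 25 | 2·0+3·7+5·0+2·2 = 25
Z: 5·6 = 30 | 2·0+3·7+5·1+2·2 = 30
gcd(5,2,3,5,2) = 1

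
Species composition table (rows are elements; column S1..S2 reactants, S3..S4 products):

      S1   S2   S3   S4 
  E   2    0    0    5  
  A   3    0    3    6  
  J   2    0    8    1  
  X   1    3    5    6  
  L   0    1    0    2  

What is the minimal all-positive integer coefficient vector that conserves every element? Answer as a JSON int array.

Coefficients: [5, 4, 1, 2]

E: 5·2+4·0 = 10 | 1·0+2·5 = 10
A: 5·3+4·0 = 15 | 1·3+2·6 = 15
J: 5·2+4·0 = 10 | 1·8+2·1 = 10
X: 5·1+4·3 = 17 | 1·5+2·6 = 17
L: 5·0+4·1 = 4 | 1·0+2·2 = 4
gcd(5,4,1,2) = 1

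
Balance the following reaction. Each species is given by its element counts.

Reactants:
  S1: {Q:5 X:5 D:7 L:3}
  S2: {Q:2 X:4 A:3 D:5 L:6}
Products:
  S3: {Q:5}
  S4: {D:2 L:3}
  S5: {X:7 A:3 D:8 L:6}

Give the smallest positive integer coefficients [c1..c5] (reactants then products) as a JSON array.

Coefficients: [3, 5, 5, 3, 5]

Q: 3·5+5·2 = 25 | 5·5+3·0+5·0 = 25
X: 3·5+5·4 = 35 | 5·0+3·0+5·7 = 35
A: 3·0+5·3 = 15 | 5·0+3·0+5·3 = 15
D: 3·7+5·5 = 46 | 5·0+3·2+5·8 = 46
L: 3·3+5·6 = 39 | 5·0+3·3+5·6 = 39
gcd(3,5,5,3,5) = 1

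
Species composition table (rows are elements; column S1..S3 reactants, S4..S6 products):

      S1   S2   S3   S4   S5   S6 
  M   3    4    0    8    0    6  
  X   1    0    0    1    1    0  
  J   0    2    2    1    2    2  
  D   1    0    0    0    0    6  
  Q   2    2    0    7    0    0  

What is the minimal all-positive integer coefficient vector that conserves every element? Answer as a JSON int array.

Coefficients: [6, 1, 5, 2, 4, 1]

M: 6·3+1·4+5·0 = 22 | 2·8+4·0+1·6 = 22
X: 6·1+1·0+5·0 = 6 | 2·1+4·1+1·0 = 6
J: 6·0+1·2+5·2 = 12 | 2·1+4·2+1·2 = 12
D: 6·1+1·0+5·0 = 6 | 2·0+4·0+1·6 = 6
Q: 6·2+1·2+5·0 = 14 | 2·7+4·0+1·0 = 14
gcd(6,1,5,2,4,1) = 1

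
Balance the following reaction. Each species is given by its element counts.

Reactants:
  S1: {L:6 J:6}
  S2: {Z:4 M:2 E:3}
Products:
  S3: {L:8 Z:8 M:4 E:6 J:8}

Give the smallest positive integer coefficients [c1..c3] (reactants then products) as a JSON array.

Coefficients: [4, 6, 3]

L: 4·6+6·0 = 24 | 3·8 = 24
Z: 4·0+6·4 = 24 | 3·8 = 24
M: 4·0+6·2 = 12 | 3·4 = 12
E: 4·0+6·3 = 18 | 3·6 = 18
J: 4·6+6·0 = 24 | 3·8 = 24
gcd(4,6,3) = 1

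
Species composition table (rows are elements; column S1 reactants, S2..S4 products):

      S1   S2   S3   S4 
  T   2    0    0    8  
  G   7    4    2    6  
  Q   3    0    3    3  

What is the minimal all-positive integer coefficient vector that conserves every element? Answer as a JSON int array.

T: 4·2 = 8 | 4·0+3·0+1·8 = 8
G: 4·7 = 28 | 4·4+3·2+1·6 = 28
Q: 4·3 = 12 | 4·0+3·3+1·3 = 12
gcd(4,4,3,1) = 1

Coefficients: [4, 4, 3, 1]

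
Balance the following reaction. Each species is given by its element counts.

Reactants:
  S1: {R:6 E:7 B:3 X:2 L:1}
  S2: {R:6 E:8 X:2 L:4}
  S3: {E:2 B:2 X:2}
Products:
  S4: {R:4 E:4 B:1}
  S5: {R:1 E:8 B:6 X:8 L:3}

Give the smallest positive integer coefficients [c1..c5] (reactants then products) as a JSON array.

R: 2·6+1·6+5·0 = 18 | 4·4+2·1 = 18
E: 2·7+1·8+5·2 = 32 | 4·4+2·8 = 32
B: 2·3+1·0+5·2 = 16 | 4·1+2·6 = 16
X: 2·2+1·2+5·2 = 16 | 4·0+2·8 = 16
L: 2·1+1·4+5·0 = 6 | 4·0+2·3 = 6
gcd(2,1,5,4,2) = 1

Coefficients: [2, 1, 5, 4, 2]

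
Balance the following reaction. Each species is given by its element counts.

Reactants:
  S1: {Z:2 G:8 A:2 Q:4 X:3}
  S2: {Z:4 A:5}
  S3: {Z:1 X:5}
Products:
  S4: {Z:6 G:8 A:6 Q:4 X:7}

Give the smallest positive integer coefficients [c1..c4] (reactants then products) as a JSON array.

Coefficients: [5, 4, 4, 5]

Z: 5·2+4·4+4·1 = 30 | 5·6 = 30
G: 5·8+4·0+4·0 = 40 | 5·8 = 40
A: 5·2+4·5+4·0 = 30 | 5·6 = 30
Q: 5·4+4·0+4·0 = 20 | 5·4 = 20
X: 5·3+4·0+4·5 = 35 | 5·7 = 35
gcd(5,4,4,5) = 1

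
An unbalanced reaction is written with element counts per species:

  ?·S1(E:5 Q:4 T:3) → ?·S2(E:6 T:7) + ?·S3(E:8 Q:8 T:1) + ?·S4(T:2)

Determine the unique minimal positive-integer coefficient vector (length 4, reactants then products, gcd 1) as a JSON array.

Coefficients: [6, 1, 3, 4]

E: 6·5 = 30 | 1·6+3·8+4·0 = 30
Q: 6·4 = 24 | 1·0+3·8+4·0 = 24
T: 6·3 = 18 | 1·7+3·1+4·2 = 18
gcd(6,1,3,4) = 1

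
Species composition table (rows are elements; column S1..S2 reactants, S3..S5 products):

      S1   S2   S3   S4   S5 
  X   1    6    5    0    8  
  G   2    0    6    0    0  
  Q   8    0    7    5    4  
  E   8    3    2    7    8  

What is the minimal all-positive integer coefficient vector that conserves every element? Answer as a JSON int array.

X: 6·1+2·6 = 18 | 2·5+6·0+1·8 = 18
G: 6·2+2·0 = 12 | 2·6+6·0+1·0 = 12
Q: 6·8+2·0 = 48 | 2·7+6·5+1·4 = 48
E: 6·8+2·3 = 54 | 2·2+6·7+1·8 = 54
gcd(6,2,2,6,1) = 1

Coefficients: [6, 2, 2, 6, 1]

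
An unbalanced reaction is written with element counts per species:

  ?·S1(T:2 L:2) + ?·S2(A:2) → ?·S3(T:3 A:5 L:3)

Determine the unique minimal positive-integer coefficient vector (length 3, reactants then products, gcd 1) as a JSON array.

T: 3·2+5·0 = 6 | 2·3 = 6
A: 3·0+5·2 = 10 | 2·5 = 10
L: 3·2+5·0 = 6 | 2·3 = 6
gcd(3,5,2) = 1

Coefficients: [3, 5, 2]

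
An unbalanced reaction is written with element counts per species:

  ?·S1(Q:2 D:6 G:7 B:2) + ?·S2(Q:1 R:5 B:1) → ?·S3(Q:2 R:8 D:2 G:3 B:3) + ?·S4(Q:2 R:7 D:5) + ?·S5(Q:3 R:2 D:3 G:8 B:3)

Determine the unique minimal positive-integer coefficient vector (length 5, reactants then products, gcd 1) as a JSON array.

Coefficients: [2, 5, 2, 1, 1]

Q: 2·2+5·1 = 9 | 2·2+1·2+1·3 = 9
R: 2·0+5·5 = 25 | 2·8+1·7+1·2 = 25
D: 2·6+5·0 = 12 | 2·2+1·5+1·3 = 12
G: 2·7+5·0 = 14 | 2·3+1·0+1·8 = 14
B: 2·2+5·1 = 9 | 2·3+1·0+1·3 = 9
gcd(2,5,2,1,1) = 1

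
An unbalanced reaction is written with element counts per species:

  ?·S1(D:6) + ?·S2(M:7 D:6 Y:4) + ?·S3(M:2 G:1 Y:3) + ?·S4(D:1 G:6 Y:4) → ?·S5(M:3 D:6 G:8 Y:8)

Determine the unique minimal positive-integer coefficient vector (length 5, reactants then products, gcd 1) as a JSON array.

Coefficients: [3, 1, 4, 6, 5]

M: 3·0+1·7+4·2+6·0 = 15 | 5·3 = 15
D: 3·6+1·6+4·0+6·1 = 30 | 5·6 = 30
G: 3·0+1·0+4·1+6·6 = 40 | 5·8 = 40
Y: 3·0+1·4+4·3+6·4 = 40 | 5·8 = 40
gcd(3,1,4,6,5) = 1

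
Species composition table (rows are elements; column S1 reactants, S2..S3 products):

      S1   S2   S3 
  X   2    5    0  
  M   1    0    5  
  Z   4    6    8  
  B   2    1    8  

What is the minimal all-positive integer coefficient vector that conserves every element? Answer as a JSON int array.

X: 5·2 = 10 | 2·5+1·0 = 10
M: 5·1 = 5 | 2·0+1·5 = 5
Z: 5·4 = 20 | 2·6+1·8 = 20
B: 5·2 = 10 | 2·1+1·8 = 10
gcd(5,2,1) = 1

Coefficients: [5, 2, 1]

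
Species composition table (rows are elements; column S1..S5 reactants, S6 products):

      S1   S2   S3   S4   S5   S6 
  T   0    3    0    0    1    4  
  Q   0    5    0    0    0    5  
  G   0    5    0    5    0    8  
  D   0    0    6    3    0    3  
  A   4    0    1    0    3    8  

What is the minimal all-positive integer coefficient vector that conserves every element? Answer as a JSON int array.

T: 6·0+5·3+1·0+3·0+5·1 = 20 | 5·4 = 20
Q: 6·0+5·5+1·0+3·0+5·0 = 25 | 5·5 = 25
G: 6·0+5·5+1·0+3·5+5·0 = 40 | 5·8 = 40
D: 6·0+5·0+1·6+3·3+5·0 = 15 | 5·3 = 15
A: 6·4+5·0+1·1+3·0+5·3 = 40 | 5·8 = 40
gcd(6,5,1,3,5,5) = 1

Coefficients: [6, 5, 1, 3, 5, 5]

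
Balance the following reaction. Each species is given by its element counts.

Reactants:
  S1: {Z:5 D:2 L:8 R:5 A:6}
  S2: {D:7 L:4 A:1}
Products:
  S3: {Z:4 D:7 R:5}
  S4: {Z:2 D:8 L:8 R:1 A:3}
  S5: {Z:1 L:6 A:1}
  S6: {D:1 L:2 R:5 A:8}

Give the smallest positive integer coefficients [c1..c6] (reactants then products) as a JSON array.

Coefficients: [3, 6, 1, 5, 1, 1]

Z: 3·5+6·0 = 15 | 1·4+5·2+1·1+1·0 = 15
D: 3·2+6·7 = 48 | 1·7+5·8+1·0+1·1 = 48
L: 3·8+6·4 = 48 | 1·0+5·8+1·6+1·2 = 48
R: 3·5+6·0 = 15 | 1·5+5·1+1·0+1·5 = 15
A: 3·6+6·1 = 24 | 1·0+5·3+1·1+1·8 = 24
gcd(3,6,1,5,1,1) = 1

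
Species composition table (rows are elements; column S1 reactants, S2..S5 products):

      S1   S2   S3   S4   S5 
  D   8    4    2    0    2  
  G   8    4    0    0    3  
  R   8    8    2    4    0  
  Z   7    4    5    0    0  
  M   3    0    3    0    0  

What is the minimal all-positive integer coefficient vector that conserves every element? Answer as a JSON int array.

D: 2·8 = 16 | 1·4+2·2+1·0+4·2 = 16
G: 2·8 = 16 | 1·4+2·0+1·0+4·3 = 16
R: 2·8 = 16 | 1·8+2·2+1·4+4·0 = 16
Z: 2·7 = 14 | 1·4+2·5+1·0+4·0 = 14
M: 2·3 = 6 | 1·0+2·3+1·0+4·0 = 6
gcd(2,1,2,1,4) = 1

Coefficients: [2, 1, 2, 1, 4]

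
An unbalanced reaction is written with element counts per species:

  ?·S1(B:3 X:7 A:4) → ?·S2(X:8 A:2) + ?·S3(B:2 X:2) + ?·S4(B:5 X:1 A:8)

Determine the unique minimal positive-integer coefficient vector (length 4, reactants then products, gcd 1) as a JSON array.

Coefficients: [3, 2, 2, 1]

B: 3·3 = 9 | 2·0+2·2+1·5 = 9
X: 3·7 = 21 | 2·8+2·2+1·1 = 21
A: 3·4 = 12 | 2·2+2·0+1·8 = 12
gcd(3,2,2,1) = 1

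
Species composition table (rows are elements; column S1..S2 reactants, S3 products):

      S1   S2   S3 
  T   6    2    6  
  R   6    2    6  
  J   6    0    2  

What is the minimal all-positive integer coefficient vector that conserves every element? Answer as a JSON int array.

Coefficients: [1, 6, 3]

T: 1·6+6·2 = 18 | 3·6 = 18
R: 1·6+6·2 = 18 | 3·6 = 18
J: 1·6+6·0 = 6 | 3·2 = 6
gcd(1,6,3) = 1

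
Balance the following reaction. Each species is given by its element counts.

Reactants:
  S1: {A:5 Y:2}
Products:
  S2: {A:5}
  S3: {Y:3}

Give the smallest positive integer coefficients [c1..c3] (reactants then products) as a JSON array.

A: 3·5 = 15 | 3·5+2·0 = 15
Y: 3·2 = 6 | 3·0+2·3 = 6
gcd(3,3,2) = 1

Coefficients: [3, 3, 2]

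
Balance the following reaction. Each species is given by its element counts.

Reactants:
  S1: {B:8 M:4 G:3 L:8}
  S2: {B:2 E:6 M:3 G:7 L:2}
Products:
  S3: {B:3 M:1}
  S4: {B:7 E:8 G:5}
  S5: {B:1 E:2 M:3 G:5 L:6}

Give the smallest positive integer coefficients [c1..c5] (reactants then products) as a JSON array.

Coefficients: [3, 3, 6, 1, 5]

B: 3·8+3·2 = 30 | 6·3+1·7+5·1 = 30
E: 3·0+3·6 = 18 | 6·0+1·8+5·2 = 18
M: 3·4+3·3 = 21 | 6·1+1·0+5·3 = 21
G: 3·3+3·7 = 30 | 6·0+1·5+5·5 = 30
L: 3·8+3·2 = 30 | 6·0+1·0+5·6 = 30
gcd(3,3,6,1,5) = 1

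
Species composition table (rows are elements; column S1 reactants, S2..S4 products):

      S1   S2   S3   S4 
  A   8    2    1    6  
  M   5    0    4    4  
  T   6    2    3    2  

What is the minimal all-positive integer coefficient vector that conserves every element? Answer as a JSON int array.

Coefficients: [4, 6, 2, 3]

A: 4·8 = 32 | 6·2+2·1+3·6 = 32
M: 4·5 = 20 | 6·0+2·4+3·4 = 20
T: 4·6 = 24 | 6·2+2·3+3·2 = 24
gcd(4,6,2,3) = 1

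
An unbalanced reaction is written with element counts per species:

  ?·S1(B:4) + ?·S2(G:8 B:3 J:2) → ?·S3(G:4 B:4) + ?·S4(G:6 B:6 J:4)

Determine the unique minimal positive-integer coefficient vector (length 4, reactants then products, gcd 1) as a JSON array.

G: 5·0+4·8 = 32 | 5·4+2·6 = 32
B: 5·4+4·3 = 32 | 5·4+2·6 = 32
J: 5·0+4·2 = 8 | 5·0+2·4 = 8
gcd(5,4,5,2) = 1

Coefficients: [5, 4, 5, 2]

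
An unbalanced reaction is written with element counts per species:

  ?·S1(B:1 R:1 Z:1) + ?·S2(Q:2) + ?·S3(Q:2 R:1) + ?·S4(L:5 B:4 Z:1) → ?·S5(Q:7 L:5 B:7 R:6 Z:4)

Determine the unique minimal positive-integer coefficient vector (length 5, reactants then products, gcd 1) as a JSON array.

Q: 6·0+1·2+6·2+2·0 = 14 | 2·7 = 14
L: 6·0+1·0+6·0+2·5 = 10 | 2·5 = 10
B: 6·1+1·0+6·0+2·4 = 14 | 2·7 = 14
R: 6·1+1·0+6·1+2·0 = 12 | 2·6 = 12
Z: 6·1+1·0+6·0+2·1 = 8 | 2·4 = 8
gcd(6,1,6,2,2) = 1

Coefficients: [6, 1, 6, 2, 2]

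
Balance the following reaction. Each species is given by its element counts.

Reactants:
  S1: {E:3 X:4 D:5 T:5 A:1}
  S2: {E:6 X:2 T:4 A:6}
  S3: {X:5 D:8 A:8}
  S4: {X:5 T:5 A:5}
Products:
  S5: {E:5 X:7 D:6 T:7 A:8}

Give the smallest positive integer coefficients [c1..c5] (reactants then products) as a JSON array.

Coefficients: [4, 3, 2, 2, 6]

E: 4·3+3·6+2·0+2·0 = 30 | 6·5 = 30
X: 4·4+3·2+2·5+2·5 = 42 | 6·7 = 42
D: 4·5+3·0+2·8+2·0 = 36 | 6·6 = 36
T: 4·5+3·4+2·0+2·5 = 42 | 6·7 = 42
A: 4·1+3·6+2·8+2·5 = 48 | 6·8 = 48
gcd(4,3,2,2,6) = 1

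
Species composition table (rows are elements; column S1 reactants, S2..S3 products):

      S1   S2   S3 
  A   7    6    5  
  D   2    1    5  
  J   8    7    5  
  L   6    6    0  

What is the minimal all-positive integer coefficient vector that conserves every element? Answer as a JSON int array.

A: 5·7 = 35 | 5·6+1·5 = 35
D: 5·2 = 10 | 5·1+1·5 = 10
J: 5·8 = 40 | 5·7+1·5 = 40
L: 5·6 = 30 | 5·6+1·0 = 30
gcd(5,5,1) = 1

Coefficients: [5, 5, 1]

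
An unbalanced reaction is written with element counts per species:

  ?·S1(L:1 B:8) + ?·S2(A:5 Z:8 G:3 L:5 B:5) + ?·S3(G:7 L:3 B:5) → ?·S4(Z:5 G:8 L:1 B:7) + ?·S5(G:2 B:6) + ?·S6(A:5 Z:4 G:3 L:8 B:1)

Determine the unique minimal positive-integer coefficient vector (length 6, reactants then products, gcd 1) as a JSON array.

A: 1·0+5·5+6·0 = 25 | 4·0+5·0+5·5 = 25
Z: 1·0+5·8+6·0 = 40 | 4·5+5·0+5·4 = 40
G: 1·0+5·3+6·7 = 57 | 4·8+5·2+5·3 = 57
L: 1·1+5·5+6·3 = 44 | 4·1+5·0+5·8 = 44
B: 1·8+5·5+6·5 = 63 | 4·7+5·6+5·1 = 63
gcd(1,5,6,4,5,5) = 1

Coefficients: [1, 5, 6, 4, 5, 5]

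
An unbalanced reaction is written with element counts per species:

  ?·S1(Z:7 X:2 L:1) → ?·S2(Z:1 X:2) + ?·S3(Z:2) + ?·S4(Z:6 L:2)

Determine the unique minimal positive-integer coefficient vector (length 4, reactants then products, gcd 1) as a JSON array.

Z: 2·7 = 14 | 2·1+3·2+1·6 = 14
X: 2·2 = 4 | 2·2+3·0+1·0 = 4
L: 2·1 = 2 | 2·0+3·0+1·2 = 2
gcd(2,2,3,1) = 1

Coefficients: [2, 2, 3, 1]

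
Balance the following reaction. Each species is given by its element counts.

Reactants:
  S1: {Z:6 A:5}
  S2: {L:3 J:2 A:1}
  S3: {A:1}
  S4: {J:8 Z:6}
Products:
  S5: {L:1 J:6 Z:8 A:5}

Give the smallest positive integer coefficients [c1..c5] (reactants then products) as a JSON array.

L: 2·0+1·3+4·0+2·0 = 3 | 3·1 = 3
J: 2·0+1·2+4·0+2·8 = 18 | 3·6 = 18
Z: 2·6+1·0+4·0+2·6 = 24 | 3·8 = 24
A: 2·5+1·1+4·1+2·0 = 15 | 3·5 = 15
gcd(2,1,4,2,3) = 1

Coefficients: [2, 1, 4, 2, 3]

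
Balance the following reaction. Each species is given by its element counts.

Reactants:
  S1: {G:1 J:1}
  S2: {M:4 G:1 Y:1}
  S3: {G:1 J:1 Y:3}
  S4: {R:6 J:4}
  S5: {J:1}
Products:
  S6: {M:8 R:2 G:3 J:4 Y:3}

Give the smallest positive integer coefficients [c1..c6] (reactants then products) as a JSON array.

Coefficients: [2, 6, 1, 1, 5, 3]

M: 2·0+6·4+1·0+1·0+5·0 = 24 | 3·8 = 24
R: 2·0+6·0+1·0+1·6+5·0 = 6 | 3·2 = 6
G: 2·1+6·1+1·1+1·0+5·0 = 9 | 3·3 = 9
J: 2·1+6·0+1·1+1·4+5·1 = 12 | 3·4 = 12
Y: 2·0+6·1+1·3+1·0+5·0 = 9 | 3·3 = 9
gcd(2,6,1,1,5,3) = 1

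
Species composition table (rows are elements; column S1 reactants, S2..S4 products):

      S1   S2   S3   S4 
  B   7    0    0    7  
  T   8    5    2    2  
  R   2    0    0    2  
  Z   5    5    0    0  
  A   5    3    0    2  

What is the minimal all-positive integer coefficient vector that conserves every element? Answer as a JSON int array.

Coefficients: [2, 2, 1, 2]

B: 2·7 = 14 | 2·0+1·0+2·7 = 14
T: 2·8 = 16 | 2·5+1·2+2·2 = 16
R: 2·2 = 4 | 2·0+1·0+2·2 = 4
Z: 2·5 = 10 | 2·5+1·0+2·0 = 10
A: 2·5 = 10 | 2·3+1·0+2·2 = 10
gcd(2,2,1,2) = 1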